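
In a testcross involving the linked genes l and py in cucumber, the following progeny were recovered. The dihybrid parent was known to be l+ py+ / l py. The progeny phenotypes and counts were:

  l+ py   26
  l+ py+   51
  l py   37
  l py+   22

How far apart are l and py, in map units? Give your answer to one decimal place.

The recombinant classes are l+ py and l py+: 26 + 22 = 48.
Recombination frequency = 48/136 = 0.3529 ≈ 35.3%, i.e. 35.3 map units.

35.3 map units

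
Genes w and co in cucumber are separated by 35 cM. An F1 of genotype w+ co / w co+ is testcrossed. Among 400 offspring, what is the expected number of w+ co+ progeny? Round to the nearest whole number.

A map distance of 35 cM corresponds to a recombination frequency of 0.350.
The F1 is w+ co / w co+, so w+ co+ is a recombinant gamete class with expected frequency r/2 = 0.350/2 = 0.1750.
Expected number = 0.1750 × 400 = 70.00 ≈ 70.

70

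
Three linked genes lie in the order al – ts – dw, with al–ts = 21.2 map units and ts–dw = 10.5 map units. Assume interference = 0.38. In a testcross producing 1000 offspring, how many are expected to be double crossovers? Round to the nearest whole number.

Map distances give recombination frequencies of 0.212 and 0.105 for the two intervals.
With interference 0.38 (so coincidence = 0.62), expected double-crossover frequency = 0.212 × 0.105 × 0.62 = 0.01380.
Expected number = 0.01380 × 1000 = 13.80 ≈ 14.

14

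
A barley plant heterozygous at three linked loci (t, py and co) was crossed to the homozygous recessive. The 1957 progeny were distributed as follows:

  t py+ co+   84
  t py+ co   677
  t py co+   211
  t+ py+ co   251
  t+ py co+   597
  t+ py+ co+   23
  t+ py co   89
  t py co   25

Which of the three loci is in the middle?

The two most frequent reciprocal classes, t py+ co and t+ py co+, are the parental types, so the F1 was t py+ co / t+ py co+.
The two rarest classes, t py co and t+ py+ co+, are the double crossovers. Comparing them with the parentals, only the py allele has switched, so py is the middle locus and the order is co – py – t.

py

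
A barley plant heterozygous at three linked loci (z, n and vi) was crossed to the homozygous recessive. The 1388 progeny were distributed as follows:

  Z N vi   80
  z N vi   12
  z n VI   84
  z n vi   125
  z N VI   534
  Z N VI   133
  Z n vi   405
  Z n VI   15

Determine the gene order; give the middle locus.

The two most frequent reciprocal classes, Z n vi and z N VI, are the parental types, so the F1 was Z n vi / z N VI.
The two rarest classes, Z n VI and z N vi, are the double crossovers. Comparing them with the parentals, only the vi allele has switched, so vi is the middle locus and the order is n – vi – z.

vi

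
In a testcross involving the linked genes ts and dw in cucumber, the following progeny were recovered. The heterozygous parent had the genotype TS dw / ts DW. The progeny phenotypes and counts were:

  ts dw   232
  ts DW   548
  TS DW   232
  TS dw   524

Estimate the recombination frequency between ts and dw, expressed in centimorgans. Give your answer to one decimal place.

The recombinant classes are TS DW and ts dw: 232 + 232 = 464.
Recombination frequency = 464/1536 = 0.3021 ≈ 30.2%, i.e. 30.2 centimorgans.

30.2 centimorgans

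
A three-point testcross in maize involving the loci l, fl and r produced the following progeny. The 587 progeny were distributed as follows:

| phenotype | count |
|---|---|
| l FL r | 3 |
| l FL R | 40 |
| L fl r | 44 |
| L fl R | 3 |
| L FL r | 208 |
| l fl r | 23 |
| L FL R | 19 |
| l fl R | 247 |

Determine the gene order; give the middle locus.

l

The two most frequent reciprocal classes, l fl R and L FL r, are the parental types, so the F1 was l fl R / L FL r.
The two rarest classes, L fl R and l FL r, are the double crossovers. Comparing them with the parentals, only the l allele has switched, so l is the middle locus and the order is fl – l – r.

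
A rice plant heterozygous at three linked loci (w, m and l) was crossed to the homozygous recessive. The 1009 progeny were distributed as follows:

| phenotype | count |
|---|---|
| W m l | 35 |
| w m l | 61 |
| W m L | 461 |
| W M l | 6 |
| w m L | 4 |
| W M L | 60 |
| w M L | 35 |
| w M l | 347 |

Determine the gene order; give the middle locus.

The two most frequent reciprocal classes, w M l and W m L, are the parental types, so the F1 was w M l / W m L.
The two rarest classes, W M l and w m L, are the double crossovers. Comparing them with the parentals, only the w allele has switched, so w is the middle locus and the order is m – w – l.

w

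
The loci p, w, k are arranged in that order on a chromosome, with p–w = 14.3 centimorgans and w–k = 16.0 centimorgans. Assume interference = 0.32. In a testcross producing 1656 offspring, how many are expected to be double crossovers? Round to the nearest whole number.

26

Map distances give recombination frequencies of 0.143 and 0.160 for the two intervals.
With interference 0.32 (so coincidence = 0.68), expected double-crossover frequency = 0.143 × 0.160 × 0.68 = 0.01556.
Expected number = 0.01556 × 1656 = 25.76 ≈ 26.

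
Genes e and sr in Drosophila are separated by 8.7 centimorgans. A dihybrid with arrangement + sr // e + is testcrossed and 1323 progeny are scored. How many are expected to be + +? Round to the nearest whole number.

A map distance of 8.7 centimorgans corresponds to a recombination frequency of 0.087.
The F1 is + sr / e +, so + + is a recombinant gamete class with expected frequency r/2 = 0.087/2 = 0.0435.
Expected number = 0.0435 × 1323 = 57.55 ≈ 58.

58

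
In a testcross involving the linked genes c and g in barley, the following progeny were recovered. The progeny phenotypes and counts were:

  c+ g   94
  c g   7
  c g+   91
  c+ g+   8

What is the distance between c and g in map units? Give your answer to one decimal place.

7.5 map units

The two most frequent classes, c+ g (94) and c g+ (91), are the parental types, so the F1 was c+ g / c g+.
The recombinant classes are c+ g+ and c g: 8 + 7 = 15.
Recombination frequency = 15/200 = 0.0750 ≈ 7.5%, i.e. 7.5 map units.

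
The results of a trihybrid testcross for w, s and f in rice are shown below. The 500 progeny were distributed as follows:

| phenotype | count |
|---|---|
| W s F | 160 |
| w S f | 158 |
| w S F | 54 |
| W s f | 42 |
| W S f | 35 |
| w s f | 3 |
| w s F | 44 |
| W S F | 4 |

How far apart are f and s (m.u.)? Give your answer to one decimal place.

The two most frequent reciprocal classes, w S f and W s F, are the parental types, so the F1 was w S f / W s F.
The two rarest classes, w s f and W S F, are the double crossovers. Comparing them with the parentals, only the s allele has switched, so s is the middle locus and the order is w – s – f.
Crossovers in the s–f interval produce the single-crossover classes w S F and W s f (54 + 42 = 96) plus the double crossovers (7).
RF(s–f) = (96 + 7) / 500 = 103/500 = 0.2060 → 20.6 m.u.

20.6 m.u.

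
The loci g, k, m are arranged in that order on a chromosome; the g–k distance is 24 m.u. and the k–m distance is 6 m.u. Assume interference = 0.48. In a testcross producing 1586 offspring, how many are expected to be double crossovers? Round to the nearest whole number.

12

Map distances give recombination frequencies of 0.240 and 0.060 for the two intervals.
With interference 0.48 (so coincidence = 0.52), expected double-crossover frequency = 0.240 × 0.060 × 0.52 = 0.00749.
Expected number = 0.00749 × 1586 = 11.88 ≈ 12.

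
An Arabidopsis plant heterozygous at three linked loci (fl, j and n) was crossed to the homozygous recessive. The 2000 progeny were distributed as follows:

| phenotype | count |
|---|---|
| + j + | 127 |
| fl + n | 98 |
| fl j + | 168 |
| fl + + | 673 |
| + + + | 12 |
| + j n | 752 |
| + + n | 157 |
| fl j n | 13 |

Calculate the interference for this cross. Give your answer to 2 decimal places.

0.43

The two most frequent reciprocal classes, fl + + and + j n, are the parental types, so the F1 was fl + + / + j n.
The two rarest classes, + + + and fl j n, are the double crossovers. Comparing them with the parentals, only the fl allele has switched, so fl is the middle locus and the order is n – fl – j.
n–fl: (225 + 25)/2000 = 0.1250; fl–j: (325 + 25)/2000 = 0.1750.
Expected DCO frequency = 0.1250 × 0.1750 ≈ 0.02187; observed = 25/2000 ≈ 0.01250.
Coefficient of coincidence = 0.01250/0.02187 ≈ 0.57; interference = 1 − 0.57 = 0.43.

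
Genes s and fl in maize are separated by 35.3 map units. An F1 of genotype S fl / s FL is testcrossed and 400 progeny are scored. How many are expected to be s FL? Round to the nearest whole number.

129

A map distance of 35.3 map units corresponds to a recombination frequency of 0.353.
The F1 is S fl / s FL, so s FL is a parental gamete class with expected frequency (1 − r)/2 = 0.647/2 = 0.3235.
Expected number = 0.3235 × 400 = 129.40 ≈ 129.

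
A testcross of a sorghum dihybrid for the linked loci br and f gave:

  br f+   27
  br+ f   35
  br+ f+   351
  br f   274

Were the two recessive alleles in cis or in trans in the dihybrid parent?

cis

The two most frequent classes are br+ f+ (351) and br f (274); these are the parental (non-recombinant) types.
So the F1 carried br+ f+ on one chromosome and br f on the other — the recessive alleles are on the same chromosome (cis / coupling).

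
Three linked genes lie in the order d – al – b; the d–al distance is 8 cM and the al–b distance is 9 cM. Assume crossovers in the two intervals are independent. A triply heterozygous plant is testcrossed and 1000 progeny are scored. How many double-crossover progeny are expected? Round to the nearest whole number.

Map distances give recombination frequencies of 0.080 and 0.090 for the two intervals.
With no interference, expected double-crossover frequency = 0.080 × 0.090 = 0.00720.
Expected number = 0.00720 × 1000 = 7.20 ≈ 7.

7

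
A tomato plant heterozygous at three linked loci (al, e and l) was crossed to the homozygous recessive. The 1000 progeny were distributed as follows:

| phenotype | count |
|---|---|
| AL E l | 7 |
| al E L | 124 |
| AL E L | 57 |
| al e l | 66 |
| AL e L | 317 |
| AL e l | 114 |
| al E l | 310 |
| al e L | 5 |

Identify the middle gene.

The two most frequent reciprocal classes, al E l and AL e L, are the parental types, so the F1 was al E l / AL e L.
The two rarest classes, AL E l and al e L, are the double crossovers. Comparing them with the parentals, only the al allele has switched, so al is the middle locus and the order is l – al – e.

al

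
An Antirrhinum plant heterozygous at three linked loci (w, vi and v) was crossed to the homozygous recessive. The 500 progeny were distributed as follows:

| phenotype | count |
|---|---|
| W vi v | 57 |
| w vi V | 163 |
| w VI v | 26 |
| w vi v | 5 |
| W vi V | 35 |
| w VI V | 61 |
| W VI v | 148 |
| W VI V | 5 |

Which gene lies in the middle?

The two most frequent reciprocal classes, W VI v and w vi V, are the parental types, so the F1 was W VI v / w vi V.
The two rarest classes, W VI V and w vi v, are the double crossovers. Comparing them with the parentals, only the v allele has switched, so v is the middle locus and the order is vi – v – w.

v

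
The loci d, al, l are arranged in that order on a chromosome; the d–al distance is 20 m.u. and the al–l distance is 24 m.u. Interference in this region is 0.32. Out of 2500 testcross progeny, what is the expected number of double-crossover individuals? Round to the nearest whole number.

Map distances give recombination frequencies of 0.200 and 0.240 for the two intervals.
With interference 0.32 (so coincidence = 0.68), expected double-crossover frequency = 0.200 × 0.240 × 0.68 = 0.03264.
Expected number = 0.03264 × 2500 = 81.60 ≈ 82.

82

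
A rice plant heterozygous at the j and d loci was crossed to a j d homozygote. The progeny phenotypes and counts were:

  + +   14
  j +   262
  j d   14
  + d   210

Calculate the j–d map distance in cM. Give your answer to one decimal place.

The two most frequent classes, + d (210) and j + (262), are the parental types, so the F1 was + d / j +.
The recombinant classes are + + and j d: 14 + 14 = 28.
Recombination frequency = 28/500 = 0.0560 ≈ 5.6%, i.e. 5.6 cM.

5.6 cM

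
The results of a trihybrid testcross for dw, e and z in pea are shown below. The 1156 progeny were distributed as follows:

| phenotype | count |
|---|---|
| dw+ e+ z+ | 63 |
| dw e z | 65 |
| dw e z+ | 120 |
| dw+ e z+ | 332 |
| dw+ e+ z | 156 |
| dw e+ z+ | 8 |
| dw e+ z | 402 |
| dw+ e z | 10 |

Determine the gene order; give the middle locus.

z

The two most frequent reciprocal classes, dw+ e z+ and dw e+ z, are the parental types, so the F1 was dw+ e z+ / dw e+ z.
The two rarest classes, dw+ e z and dw e+ z+, are the double crossovers. Comparing them with the parentals, only the z allele has switched, so z is the middle locus and the order is e – z – dw.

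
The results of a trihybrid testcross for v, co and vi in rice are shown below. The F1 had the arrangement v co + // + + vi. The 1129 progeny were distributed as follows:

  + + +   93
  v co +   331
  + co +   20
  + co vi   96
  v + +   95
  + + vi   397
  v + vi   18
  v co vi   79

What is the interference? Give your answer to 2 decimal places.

The two rarest classes, + co + and v + vi, are the double crossovers. Comparing them with the parentals, only the v allele has switched, so v is the middle locus and the order is co – v – vi.
co–v: (191 + 38)/1129 = 0.2028; v–vi: (172 + 38)/1129 = 0.1860.
Expected DCO frequency = 0.2028 × 0.1860 ≈ 0.03772; observed = 38/1129 ≈ 0.03366.
Coefficient of coincidence = 0.03366/0.03772 ≈ 0.89; interference = 1 − 0.89 = 0.11.

0.11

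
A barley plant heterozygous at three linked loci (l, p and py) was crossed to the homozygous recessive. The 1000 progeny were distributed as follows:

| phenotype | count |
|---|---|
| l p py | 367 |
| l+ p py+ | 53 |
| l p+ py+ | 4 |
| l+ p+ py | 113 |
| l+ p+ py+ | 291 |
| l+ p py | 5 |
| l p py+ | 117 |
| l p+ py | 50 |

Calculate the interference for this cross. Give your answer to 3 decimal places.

The two most frequent reciprocal classes, l p py and l+ p+ py+, are the parental types, so the F1 was l p py / l+ p+ py+.
The two rarest classes, l+ p py and l p+ py+, are the double crossovers. Comparing them with the parentals, only the l allele has switched, so l is the middle locus and the order is p – l – py.
p–l: (103 + 9)/1000 = 0.1120; l–py: (230 + 9)/1000 = 0.2390.
Expected DCO frequency = 0.1120 × 0.2390 ≈ 0.02677; observed = 9/1000 ≈ 0.00900.
Coefficient of coincidence = 0.00900/0.02677 ≈ 0.336; interference = 1 − 0.336 = 0.664.

0.664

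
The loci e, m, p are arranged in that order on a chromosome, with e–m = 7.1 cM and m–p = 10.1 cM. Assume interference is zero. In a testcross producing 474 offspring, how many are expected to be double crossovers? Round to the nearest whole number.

3

Map distances give recombination frequencies of 0.071 and 0.101 for the two intervals.
With no interference, expected double-crossover frequency = 0.071 × 0.101 = 0.00717.
Expected number = 0.00717 × 474 = 3.40 ≈ 3.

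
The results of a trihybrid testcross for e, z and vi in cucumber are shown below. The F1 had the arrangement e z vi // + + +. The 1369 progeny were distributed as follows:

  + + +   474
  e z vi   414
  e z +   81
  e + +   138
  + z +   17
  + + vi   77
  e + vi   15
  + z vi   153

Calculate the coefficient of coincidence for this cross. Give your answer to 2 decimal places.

The two rarest classes, e + vi and + z +, are the double crossovers. Comparing them with the parentals, only the z allele has switched, so z is the middle locus and the order is e – z – vi.
e–z: (291 + 32)/1369 = 0.2359; z–vi: (158 + 32)/1369 = 0.1388.
Expected DCO frequency = 0.2359 × 0.1388 ≈ 0.03274; observed = 32/1369 ≈ 0.02337.
Coefficient of coincidence = 0.02337/0.03274 ≈ 0.71.

0.71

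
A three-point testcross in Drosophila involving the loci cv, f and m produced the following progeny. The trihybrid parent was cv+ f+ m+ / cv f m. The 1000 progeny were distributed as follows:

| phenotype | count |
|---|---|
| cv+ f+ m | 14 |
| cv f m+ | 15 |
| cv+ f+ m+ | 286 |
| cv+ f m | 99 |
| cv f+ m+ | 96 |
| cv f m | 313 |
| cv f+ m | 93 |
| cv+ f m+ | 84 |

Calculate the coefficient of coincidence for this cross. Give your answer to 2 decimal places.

The two rarest classes, cv+ f+ m and cv f m+, are the double crossovers. Comparing them with the parentals, only the m allele has switched, so m is the middle locus and the order is cv – m – f.
cv–m: (195 + 29)/1000 = 0.2240; m–f: (177 + 29)/1000 = 0.2060.
Expected DCO frequency = 0.2240 × 0.2060 ≈ 0.04614; observed = 29/1000 ≈ 0.02900.
Coefficient of coincidence = 0.02900/0.04614 ≈ 0.63.

0.63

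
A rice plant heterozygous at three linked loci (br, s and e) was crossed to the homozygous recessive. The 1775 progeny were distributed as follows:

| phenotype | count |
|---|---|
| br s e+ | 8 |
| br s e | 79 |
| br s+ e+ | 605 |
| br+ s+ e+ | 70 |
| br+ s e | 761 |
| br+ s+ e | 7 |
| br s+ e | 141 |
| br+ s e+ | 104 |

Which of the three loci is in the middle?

s

The two most frequent reciprocal classes, br+ s e and br s+ e+, are the parental types, so the F1 was br+ s e / br s+ e+.
The two rarest classes, br+ s+ e and br s e+, are the double crossovers. Comparing them with the parentals, only the s allele has switched, so s is the middle locus and the order is br – s – e.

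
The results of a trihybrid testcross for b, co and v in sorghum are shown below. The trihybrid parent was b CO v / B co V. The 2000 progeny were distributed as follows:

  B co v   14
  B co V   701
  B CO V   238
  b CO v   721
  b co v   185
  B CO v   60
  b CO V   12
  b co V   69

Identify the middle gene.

The two rarest classes, b CO V and B co v, are the double crossovers. Comparing them with the parentals, only the v allele has switched, so v is the middle locus and the order is b – v – co.

v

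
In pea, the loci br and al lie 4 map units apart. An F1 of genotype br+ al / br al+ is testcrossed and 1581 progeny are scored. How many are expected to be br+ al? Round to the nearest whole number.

759

A map distance of 4 map units corresponds to a recombination frequency of 0.040.
The F1 is br+ al / br al+, so br+ al is a parental gamete class with expected frequency (1 − r)/2 = 0.960/2 = 0.4800.
Expected number = 0.4800 × 1581 = 758.88 ≈ 759.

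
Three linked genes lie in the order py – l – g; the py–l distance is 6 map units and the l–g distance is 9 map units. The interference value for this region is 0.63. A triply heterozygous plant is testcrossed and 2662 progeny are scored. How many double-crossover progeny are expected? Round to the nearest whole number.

5

Map distances give recombination frequencies of 0.060 and 0.090 for the two intervals.
With interference 0.63 (so coincidence = 0.37), expected double-crossover frequency = 0.060 × 0.090 × 0.37 = 0.00200.
Expected number = 0.00200 × 2662 = 5.32 ≈ 5.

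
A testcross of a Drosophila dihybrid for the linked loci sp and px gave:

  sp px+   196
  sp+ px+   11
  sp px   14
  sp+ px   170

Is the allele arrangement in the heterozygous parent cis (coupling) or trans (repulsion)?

The two most frequent classes are sp+ px (170) and sp px+ (196); these are the parental (non-recombinant) types.
So the F1 carried sp+ px on one chromosome and sp px+ on the other — the recessive alleles are on opposite chromosomes (trans / repulsion).

trans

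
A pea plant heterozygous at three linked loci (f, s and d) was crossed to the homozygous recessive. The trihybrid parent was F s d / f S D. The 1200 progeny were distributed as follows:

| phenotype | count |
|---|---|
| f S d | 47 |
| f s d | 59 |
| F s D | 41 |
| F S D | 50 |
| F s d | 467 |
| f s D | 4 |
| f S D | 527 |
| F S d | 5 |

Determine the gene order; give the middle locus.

The two rarest classes, F S d and f s D, are the double crossovers. Comparing them with the parentals, only the s allele has switched, so s is the middle locus and the order is f – s – d.

s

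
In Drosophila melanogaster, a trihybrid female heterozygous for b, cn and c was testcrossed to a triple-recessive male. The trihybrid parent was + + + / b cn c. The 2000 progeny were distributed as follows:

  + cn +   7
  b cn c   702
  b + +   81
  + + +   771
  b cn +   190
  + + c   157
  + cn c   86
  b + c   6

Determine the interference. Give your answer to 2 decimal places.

The two rarest classes, + cn + and b + c, are the double crossovers. Comparing them with the parentals, only the cn allele has switched, so cn is the middle locus and the order is b – cn – c.
b–cn: (167 + 13)/2000 = 0.0900; cn–c: (347 + 13)/2000 = 0.1800.
Expected DCO frequency = 0.0900 × 0.1800 ≈ 0.01620; observed = 13/2000 ≈ 0.00650.
Coefficient of coincidence = 0.00650/0.01620 ≈ 0.40; interference = 1 − 0.40 = 0.60.

0.60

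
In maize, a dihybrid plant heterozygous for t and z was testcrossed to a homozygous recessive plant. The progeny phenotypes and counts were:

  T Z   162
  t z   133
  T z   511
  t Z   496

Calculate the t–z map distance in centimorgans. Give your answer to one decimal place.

22.7 centimorgans

The two most frequent classes, T z (511) and t Z (496), are the parental types, so the F1 was T z / t Z.
The recombinant classes are T Z and t z: 162 + 133 = 295.
Recombination frequency = 295/1302 = 0.2266 ≈ 22.7%, i.e. 22.7 centimorgans.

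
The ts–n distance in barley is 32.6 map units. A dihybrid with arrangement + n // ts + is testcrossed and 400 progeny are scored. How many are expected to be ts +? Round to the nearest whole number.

A map distance of 32.6 map units corresponds to a recombination frequency of 0.326.
The F1 is + n / ts +, so ts + is a parental gamete class with expected frequency (1 − r)/2 = 0.674/2 = 0.3370.
Expected number = 0.3370 × 400 = 134.80 ≈ 135.

135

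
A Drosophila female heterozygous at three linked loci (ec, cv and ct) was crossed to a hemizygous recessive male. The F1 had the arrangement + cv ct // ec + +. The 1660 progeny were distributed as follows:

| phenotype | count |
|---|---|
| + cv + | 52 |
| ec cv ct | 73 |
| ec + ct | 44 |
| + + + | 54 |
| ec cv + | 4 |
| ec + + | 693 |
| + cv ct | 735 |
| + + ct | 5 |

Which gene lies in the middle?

cv

The two rarest classes, + + ct and ec cv +, are the double crossovers. Comparing them with the parentals, only the cv allele has switched, so cv is the middle locus and the order is ct – cv – ec.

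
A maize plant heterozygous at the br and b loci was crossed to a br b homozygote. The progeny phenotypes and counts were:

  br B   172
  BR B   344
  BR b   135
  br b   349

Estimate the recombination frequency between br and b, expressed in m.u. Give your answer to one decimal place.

30.7 m.u.

The two most frequent classes, BR B (344) and br b (349), are the parental types, so the F1 was BR B / br b.
The recombinant classes are BR b and br B: 135 + 172 = 307.
Recombination frequency = 307/1000 = 0.3070 ≈ 30.7%, i.e. 30.7 m.u.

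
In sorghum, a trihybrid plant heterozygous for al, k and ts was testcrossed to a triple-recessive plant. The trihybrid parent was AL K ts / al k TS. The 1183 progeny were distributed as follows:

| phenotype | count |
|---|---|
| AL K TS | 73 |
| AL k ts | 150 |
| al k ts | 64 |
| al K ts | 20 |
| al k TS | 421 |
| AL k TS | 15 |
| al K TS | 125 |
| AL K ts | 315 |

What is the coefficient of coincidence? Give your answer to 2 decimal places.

The two rarest classes, al K ts and AL k TS, are the double crossovers. Comparing them with the parentals, only the al allele has switched, so al is the middle locus and the order is ts – al – k.
ts–al: (137 + 35)/1183 = 0.1454; al–k: (275 + 35)/1183 = 0.2620.
Expected DCO frequency = 0.1454 × 0.2620 ≈ 0.03809; observed = 35/1183 ≈ 0.02959.
Coefficient of coincidence = 0.02959/0.03809 ≈ 0.78.

0.78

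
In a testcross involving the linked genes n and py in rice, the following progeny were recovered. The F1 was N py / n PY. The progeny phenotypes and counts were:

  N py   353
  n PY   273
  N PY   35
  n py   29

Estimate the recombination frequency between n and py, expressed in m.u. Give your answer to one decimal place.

The recombinant classes are N PY and n py: 35 + 29 = 64.
Recombination frequency = 64/690 = 0.0928 ≈ 9.3%, i.e. 9.3 m.u.

9.3 m.u.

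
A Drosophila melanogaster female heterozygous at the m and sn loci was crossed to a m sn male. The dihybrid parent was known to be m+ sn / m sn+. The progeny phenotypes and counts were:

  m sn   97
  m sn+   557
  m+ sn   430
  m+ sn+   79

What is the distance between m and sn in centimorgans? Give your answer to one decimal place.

The recombinant classes are m+ sn+ and m sn: 79 + 97 = 176.
Recombination frequency = 176/1163 = 0.1513 ≈ 15.1%, i.e. 15.1 centimorgans.

15.1 centimorgans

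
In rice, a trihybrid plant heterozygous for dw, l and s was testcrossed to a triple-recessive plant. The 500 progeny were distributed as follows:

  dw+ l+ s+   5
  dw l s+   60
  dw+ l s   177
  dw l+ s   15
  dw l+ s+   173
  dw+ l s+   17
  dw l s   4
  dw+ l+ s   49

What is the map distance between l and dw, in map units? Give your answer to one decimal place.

The two most frequent reciprocal classes, dw+ l s and dw l+ s+, are the parental types, so the F1 was dw+ l s / dw l+ s+.
The two rarest classes, dw l s and dw+ l+ s+, are the double crossovers. Comparing them with the parentals, only the dw allele has switched, so dw is the middle locus and the order is l – dw – s.
Crossovers in the l–dw interval produce the single-crossover classes dw+ l+ s and dw l s+ (49 + 60 = 109) plus the double crossovers (9).
RF(l–dw) = (109 + 9) / 500 = 118/500 = 0.2360 → 23.6 map units.

23.6 map units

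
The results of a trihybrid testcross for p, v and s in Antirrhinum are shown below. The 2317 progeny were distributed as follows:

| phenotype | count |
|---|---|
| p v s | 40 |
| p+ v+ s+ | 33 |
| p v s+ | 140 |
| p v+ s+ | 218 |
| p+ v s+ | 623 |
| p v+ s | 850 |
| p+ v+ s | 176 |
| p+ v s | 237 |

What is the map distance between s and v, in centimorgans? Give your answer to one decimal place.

22.8 centimorgans

The two most frequent reciprocal classes, p v+ s and p+ v s+, are the parental types, so the F1 was p v+ s / p+ v s+.
The two rarest classes, p v s and p+ v+ s+, are the double crossovers. Comparing them with the parentals, only the v allele has switched, so v is the middle locus and the order is s – v – p.
Crossovers in the s–v interval produce the single-crossover classes p v+ s+ and p+ v s (218 + 237 = 455) plus the double crossovers (73).
RF(s–v) = (455 + 73) / 2317 = 528/2317 = 0.2279 → 22.8 centimorgans.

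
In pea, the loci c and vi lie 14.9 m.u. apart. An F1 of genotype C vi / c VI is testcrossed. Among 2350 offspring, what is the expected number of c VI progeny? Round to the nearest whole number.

1000

A map distance of 14.9 m.u. corresponds to a recombination frequency of 0.149.
The F1 is C vi / c VI, so c VI is a parental gamete class with expected frequency (1 − r)/2 = 0.851/2 = 0.4255.
Expected number = 0.4255 × 2350 = 999.92 ≈ 1000.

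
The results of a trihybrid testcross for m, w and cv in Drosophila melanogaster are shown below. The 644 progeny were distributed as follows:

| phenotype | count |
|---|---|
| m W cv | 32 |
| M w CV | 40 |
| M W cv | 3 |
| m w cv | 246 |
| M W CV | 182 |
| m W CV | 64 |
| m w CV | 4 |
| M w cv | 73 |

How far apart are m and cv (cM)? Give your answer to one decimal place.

The two most frequent reciprocal classes, m w cv and M W CV, are the parental types, so the F1 was m w cv / M W CV.
The two rarest classes, m w CV and M W cv, are the double crossovers. Comparing them with the parentals, only the cv allele has switched, so cv is the middle locus and the order is m – cv – w.
Crossovers in the m–cv interval produce the single-crossover classes M w cv and m W CV (73 + 64 = 137) plus the double crossovers (7).
RF(m–cv) = (137 + 7) / 644 = 144/644 = 0.2236 → 22.4 cM.

22.4 cM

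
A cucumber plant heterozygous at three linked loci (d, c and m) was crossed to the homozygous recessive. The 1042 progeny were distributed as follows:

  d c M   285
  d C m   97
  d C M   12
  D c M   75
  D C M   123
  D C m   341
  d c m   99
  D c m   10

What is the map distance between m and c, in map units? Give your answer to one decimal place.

The two most frequent reciprocal classes, d c M and D C m, are the parental types, so the F1 was d c M / D C m.
The two rarest classes, d C M and D c m, are the double crossovers. Comparing them with the parentals, only the c allele has switched, so c is the middle locus and the order is m – c – d.
Crossovers in the m–c interval produce the single-crossover classes d c m and D C M (99 + 123 = 222) plus the double crossovers (22).
RF(m–c) = (222 + 22) / 1042 = 244/1042 = 0.2342 → 23.4 map units.

23.4 map units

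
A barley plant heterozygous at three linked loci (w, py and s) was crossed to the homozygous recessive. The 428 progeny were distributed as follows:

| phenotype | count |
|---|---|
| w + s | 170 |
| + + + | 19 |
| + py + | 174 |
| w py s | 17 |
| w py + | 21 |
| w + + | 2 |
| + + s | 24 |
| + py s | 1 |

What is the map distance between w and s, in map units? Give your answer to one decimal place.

11.2 map units

The two most frequent reciprocal classes, w + s and + py +, are the parental types, so the F1 was w + s / + py +.
The two rarest classes, w + + and + py s, are the double crossovers. Comparing them with the parentals, only the s allele has switched, so s is the middle locus and the order is w – s – py.
Crossovers in the w–s interval produce the single-crossover classes + + s and w py + (24 + 21 = 45) plus the double crossovers (3).
RF(w–s) = (45 + 3) / 428 = 48/428 = 0.1121 → 11.2 map units.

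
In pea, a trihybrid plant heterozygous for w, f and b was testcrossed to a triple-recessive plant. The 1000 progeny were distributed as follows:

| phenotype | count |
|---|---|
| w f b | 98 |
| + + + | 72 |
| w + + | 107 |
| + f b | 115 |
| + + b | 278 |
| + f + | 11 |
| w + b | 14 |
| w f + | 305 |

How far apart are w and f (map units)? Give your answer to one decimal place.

24.7 map units

The two most frequent reciprocal classes, w f + and + + b, are the parental types, so the F1 was w f + / + + b.
The two rarest classes, + f + and w + b, are the double crossovers. Comparing them with the parentals, only the w allele has switched, so w is the middle locus and the order is f – w – b.
Crossovers in the f–w interval produce the single-crossover classes w + + and + f b (107 + 115 = 222) plus the double crossovers (25).
RF(f–w) = (222 + 25) / 1000 = 247/1000 = 0.2470 → 24.7 map units.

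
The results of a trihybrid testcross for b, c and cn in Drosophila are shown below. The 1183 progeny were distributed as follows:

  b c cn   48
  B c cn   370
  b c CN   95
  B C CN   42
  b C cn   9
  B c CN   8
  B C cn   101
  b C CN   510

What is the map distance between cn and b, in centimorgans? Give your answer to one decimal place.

The two most frequent reciprocal classes, b C CN and B c cn, are the parental types, so the F1 was b C CN / B c cn.
The two rarest classes, b C cn and B c CN, are the double crossovers. Comparing them with the parentals, only the cn allele has switched, so cn is the middle locus and the order is b – cn – c.
Crossovers in the b–cn interval produce the single-crossover classes B C CN and b c cn (42 + 48 = 90) plus the double crossovers (17).
RF(b–cn) = (90 + 17) / 1183 = 107/1183 = 0.0904 → 9.0 centimorgans.

9.0 centimorgans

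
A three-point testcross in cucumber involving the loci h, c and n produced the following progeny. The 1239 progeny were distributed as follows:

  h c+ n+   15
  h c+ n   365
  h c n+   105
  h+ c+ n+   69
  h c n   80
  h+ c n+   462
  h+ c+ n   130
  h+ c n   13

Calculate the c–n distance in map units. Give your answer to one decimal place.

The two most frequent reciprocal classes, h+ c n+ and h c+ n, are the parental types, so the F1 was h+ c n+ / h c+ n.
The two rarest classes, h+ c n and h c+ n+, are the double crossovers. Comparing them with the parentals, only the n allele has switched, so n is the middle locus and the order is h – n – c.
Crossovers in the n–c interval produce the single-crossover classes h+ c+ n+ and h c n (69 + 80 = 149) plus the double crossovers (28).
RF(n–c) = (149 + 28) / 1239 = 177/1239 = 0.1429 → 14.3 map units.

14.3 map units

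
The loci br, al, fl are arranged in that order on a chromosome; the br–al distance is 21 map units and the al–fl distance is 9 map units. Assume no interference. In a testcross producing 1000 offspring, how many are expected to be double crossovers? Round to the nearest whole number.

19

Map distances give recombination frequencies of 0.210 and 0.090 for the two intervals.
With no interference, expected double-crossover frequency = 0.210 × 0.090 = 0.01890.
Expected number = 0.01890 × 1000 = 18.90 ≈ 19.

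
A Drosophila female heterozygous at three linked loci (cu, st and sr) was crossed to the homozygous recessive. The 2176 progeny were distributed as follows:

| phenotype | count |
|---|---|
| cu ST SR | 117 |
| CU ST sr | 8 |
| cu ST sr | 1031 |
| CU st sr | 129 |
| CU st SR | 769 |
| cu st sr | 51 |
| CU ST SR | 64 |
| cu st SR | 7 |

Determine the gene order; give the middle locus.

The two most frequent reciprocal classes, CU st SR and cu ST sr, are the parental types, so the F1 was CU st SR / cu ST sr.
The two rarest classes, cu st SR and CU ST sr, are the double crossovers. Comparing them with the parentals, only the cu allele has switched, so cu is the middle locus and the order is sr – cu – st.

cu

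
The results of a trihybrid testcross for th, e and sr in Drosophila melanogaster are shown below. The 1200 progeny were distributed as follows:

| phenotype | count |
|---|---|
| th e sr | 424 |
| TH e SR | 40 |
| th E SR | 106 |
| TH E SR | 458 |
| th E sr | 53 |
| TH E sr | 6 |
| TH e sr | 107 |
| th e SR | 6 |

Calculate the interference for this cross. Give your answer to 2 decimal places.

0.39

The two most frequent reciprocal classes, TH E SR and th e sr, are the parental types, so the F1 was TH E SR / th e sr.
The two rarest classes, TH E sr and th e SR, are the double crossovers. Comparing them with the parentals, only the sr allele has switched, so sr is the middle locus and the order is e – sr – th.
e–sr: (93 + 12)/1200 = 0.0875; sr–th: (213 + 12)/1200 = 0.1875.
Expected DCO frequency = 0.0875 × 0.1875 ≈ 0.01641; observed = 12/1200 ≈ 0.01000.
Coefficient of coincidence = 0.01000/0.01641 ≈ 0.61; interference = 1 − 0.61 = 0.39.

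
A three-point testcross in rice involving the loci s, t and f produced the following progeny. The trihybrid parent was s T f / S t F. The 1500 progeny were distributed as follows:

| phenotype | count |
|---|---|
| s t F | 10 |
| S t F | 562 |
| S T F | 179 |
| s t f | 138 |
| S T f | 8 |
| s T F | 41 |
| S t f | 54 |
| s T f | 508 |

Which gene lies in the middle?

s

The two rarest classes, S T f and s t F, are the double crossovers. Comparing them with the parentals, only the s allele has switched, so s is the middle locus and the order is t – s – f.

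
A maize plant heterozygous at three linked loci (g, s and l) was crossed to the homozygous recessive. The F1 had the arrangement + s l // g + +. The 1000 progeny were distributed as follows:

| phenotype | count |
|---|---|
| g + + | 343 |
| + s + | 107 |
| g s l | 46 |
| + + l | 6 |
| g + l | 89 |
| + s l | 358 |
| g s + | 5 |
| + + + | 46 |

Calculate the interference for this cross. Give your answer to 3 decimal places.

The two rarest classes, + + l and g s +, are the double crossovers. Comparing them with the parentals, only the s allele has switched, so s is the middle locus and the order is l – s – g.
l–s: (196 + 11)/1000 = 0.2070; s–g: (92 + 11)/1000 = 0.1030.
Expected DCO frequency = 0.2070 × 0.1030 ≈ 0.02132; observed = 11/1000 ≈ 0.01100.
Coefficient of coincidence = 0.01100/0.02132 ≈ 0.516; interference = 1 − 0.516 = 0.484.

0.484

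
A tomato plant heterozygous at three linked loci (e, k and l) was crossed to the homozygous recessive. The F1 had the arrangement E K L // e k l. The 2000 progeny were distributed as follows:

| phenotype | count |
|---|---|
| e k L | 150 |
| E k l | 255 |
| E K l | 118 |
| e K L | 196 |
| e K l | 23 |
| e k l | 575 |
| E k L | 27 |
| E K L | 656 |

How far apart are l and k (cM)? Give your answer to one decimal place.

15.9 cM

The two rarest classes, E k L and e K l, are the double crossovers. Comparing them with the parentals, only the k allele has switched, so k is the middle locus and the order is e – k – l.
Crossovers in the k–l interval produce the single-crossover classes E K l and e k L (118 + 150 = 268) plus the double crossovers (50).
RF(k–l) = (268 + 50) / 2000 = 318/2000 = 0.1590 → 15.9 cM.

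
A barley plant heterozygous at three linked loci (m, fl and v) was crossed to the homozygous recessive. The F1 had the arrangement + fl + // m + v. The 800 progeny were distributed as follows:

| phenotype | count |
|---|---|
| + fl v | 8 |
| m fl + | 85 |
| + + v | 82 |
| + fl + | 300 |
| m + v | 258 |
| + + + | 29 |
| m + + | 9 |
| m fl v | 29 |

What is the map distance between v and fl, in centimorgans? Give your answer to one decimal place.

The two rarest classes, + fl v and m + +, are the double crossovers. Comparing them with the parentals, only the v allele has switched, so v is the middle locus and the order is m – v – fl.
Crossovers in the v–fl interval produce the single-crossover classes + + + and m fl v (29 + 29 = 58) plus the double crossovers (17).
RF(v–fl) = (58 + 17) / 800 = 75/800 = 0.0938 → 9.4 centimorgans.

9.4 centimorgans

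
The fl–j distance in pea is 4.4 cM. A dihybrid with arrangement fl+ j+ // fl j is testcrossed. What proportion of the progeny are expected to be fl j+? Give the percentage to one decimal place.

A map distance of 4.4 cM corresponds to a recombination frequency of 0.044.
The F1 is fl+ j+ / fl j, so fl j+ is a recombinant gamete class with expected frequency r/2 = 0.044/2 = 0.0220.
That is 0.0220 = 2.2% of the progeny.

2.2%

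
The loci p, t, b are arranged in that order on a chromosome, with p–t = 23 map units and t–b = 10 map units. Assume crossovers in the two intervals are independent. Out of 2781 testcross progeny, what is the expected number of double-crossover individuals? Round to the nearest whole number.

64

Map distances give recombination frequencies of 0.230 and 0.100 for the two intervals.
With no interference, expected double-crossover frequency = 0.230 × 0.100 = 0.02300.
Expected number = 0.02300 × 2781 = 63.96 ≈ 64.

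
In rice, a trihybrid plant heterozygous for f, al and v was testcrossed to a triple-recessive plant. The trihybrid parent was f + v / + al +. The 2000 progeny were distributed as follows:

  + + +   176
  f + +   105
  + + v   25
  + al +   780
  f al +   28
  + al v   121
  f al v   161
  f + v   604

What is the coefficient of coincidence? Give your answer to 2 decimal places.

The two rarest classes, + + v and f al +, are the double crossovers. Comparing them with the parentals, only the f allele has switched, so f is the middle locus and the order is al – f – v.
al–f: (337 + 53)/2000 = 0.1950; f–v: (226 + 53)/2000 = 0.1395.
Expected DCO frequency = 0.1950 × 0.1395 ≈ 0.02720; observed = 53/2000 ≈ 0.02650.
Coefficient of coincidence = 0.02650/0.02720 ≈ 0.97.

0.97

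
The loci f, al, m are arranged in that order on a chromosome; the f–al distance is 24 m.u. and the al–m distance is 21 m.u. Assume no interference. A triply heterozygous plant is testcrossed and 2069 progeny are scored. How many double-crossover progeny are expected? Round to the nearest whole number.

Map distances give recombination frequencies of 0.240 and 0.210 for the two intervals.
With no interference, expected double-crossover frequency = 0.240 × 0.210 = 0.05040.
Expected number = 0.05040 × 2069 = 104.28 ≈ 104.

104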